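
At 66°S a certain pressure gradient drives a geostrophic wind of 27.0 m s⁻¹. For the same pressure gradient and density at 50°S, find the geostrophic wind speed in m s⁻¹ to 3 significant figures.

32.2 m s⁻¹

With the same pressure gradient and density, V_g ∝ 1/f ∝ 1/sin φ.
V₂ = V₁ · sin φ₁ / sin φ₂ = 27.0 × sin 66° / sin 50°
V₂ = 27.0 × 0.9135/0.7660 = 32.2 m s⁻¹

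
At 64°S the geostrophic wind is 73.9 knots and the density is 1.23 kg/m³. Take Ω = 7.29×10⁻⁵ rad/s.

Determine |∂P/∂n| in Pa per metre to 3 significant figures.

6.13×10⁻³ Pa/m

Coriolis parameter at 64°S:
f = 2Ω sin φ = 2 × 7.29×10⁻⁵ × sin 64° = 1.31×10⁻⁴ s⁻¹
Wind speed in SI: 73.9 knots = 38.0 m/s
Geostrophic balance rearranged: |∂P/∂n| = f ρ V_g
|∂P/∂n| = 1.31×10⁻⁴ × 1.23 × 38.0 = 6.13×10⁻³ Pa/m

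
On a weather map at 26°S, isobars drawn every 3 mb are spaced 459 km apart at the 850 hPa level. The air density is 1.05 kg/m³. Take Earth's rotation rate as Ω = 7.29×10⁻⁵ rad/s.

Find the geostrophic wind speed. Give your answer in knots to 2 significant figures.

Coriolis parameter at 26°S:
f = 2Ω sin φ = 2 × 7.29×10⁻⁵ × sin 26° = 6.39×10⁻⁵ s⁻¹
Pressure gradient: |∂P/∂n| = 300 Pa / 459000 m = 6.54×10⁻⁴ Pa/m
Geostrophic balance (pressure-gradient force = Coriolis force):
V_g = (1/(fρ)) |∂P/∂n| = 6.54×10⁻⁴ / (6.39×10⁻⁵ × 1.05) = 9.74 m/s
Converting: 9.74 m/s × 1.944 = 19 knots

19 knots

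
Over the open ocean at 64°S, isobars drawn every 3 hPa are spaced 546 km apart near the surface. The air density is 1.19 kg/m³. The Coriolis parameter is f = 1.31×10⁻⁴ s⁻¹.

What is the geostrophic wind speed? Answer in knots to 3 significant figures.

6.85 knots

Pressure gradient: |∂P/∂n| = 300 Pa / 546000 m = 5.49×10⁻⁴ Pa/m
Geostrophic balance (pressure-gradient force = Coriolis force):
V_g = (1/(fρ)) |∂P/∂n| = 5.49×10⁻⁴ / (1.31×10⁻⁴ × 1.19) = 3.52 m/s
Converting: 3.52 m/s × 1.944 = 6.85 knots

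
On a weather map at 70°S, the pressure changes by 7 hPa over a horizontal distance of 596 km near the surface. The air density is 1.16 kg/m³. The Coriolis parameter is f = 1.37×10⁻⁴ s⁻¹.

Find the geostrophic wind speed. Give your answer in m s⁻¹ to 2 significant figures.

7.4 m s⁻¹

Pressure gradient: |∂P/∂n| = 700 Pa / 596000 m = 1.17×10⁻³ Pa/m
Geostrophic balance (pressure-gradient force = Coriolis force):
V_g = (1/(fρ)) |∂P/∂n| = 1.17×10⁻³ / (1.37×10⁻⁴ × 1.16) = 7.39 m/s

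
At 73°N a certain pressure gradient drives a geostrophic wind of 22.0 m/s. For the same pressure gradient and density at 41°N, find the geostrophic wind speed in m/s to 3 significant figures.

With the same pressure gradient and density, V_g ∝ 1/f ∝ 1/sin φ.
V₂ = V₁ · sin φ₁ / sin φ₂ = 22.0 × sin 73° / sin 41°
V₂ = 22.0 × 0.9563/0.6561 = 32.1 m/s

32.1 m/s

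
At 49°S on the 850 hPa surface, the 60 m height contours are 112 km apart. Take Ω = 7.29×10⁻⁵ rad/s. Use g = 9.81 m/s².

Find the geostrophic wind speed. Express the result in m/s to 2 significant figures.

Coriolis parameter at 49°S:
f = 2Ω sin φ = 2 × 7.29×10⁻⁵ × sin 49° = 1.10×10⁻⁴ s⁻¹
Height gradient: |∂Z/∂n| = 60 m / 112000 m = 5.36×10⁻⁴
On a pressure surface, geostrophic balance gives V_g = (g/f)|∂Z/∂n|:
V_g = 9.81 × 5.36×10⁻⁴ / 1.10×10⁻⁴ = 47.8 m/s

48 m/s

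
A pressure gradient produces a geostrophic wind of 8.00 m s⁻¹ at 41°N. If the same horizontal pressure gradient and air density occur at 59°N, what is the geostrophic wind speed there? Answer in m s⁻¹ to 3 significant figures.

6.12 m s⁻¹

With the same pressure gradient and density, V_g ∝ 1/f ∝ 1/sin φ.
V₂ = V₁ · sin φ₁ / sin φ₂ = 8.00 × sin 41° / sin 59°
V₂ = 8.00 × 0.6561/0.8572 = 6.12 m s⁻¹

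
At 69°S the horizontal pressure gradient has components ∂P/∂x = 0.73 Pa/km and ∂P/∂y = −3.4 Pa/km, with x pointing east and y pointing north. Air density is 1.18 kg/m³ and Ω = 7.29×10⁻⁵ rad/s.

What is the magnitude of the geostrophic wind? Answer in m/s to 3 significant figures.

21.7 m/s

Coriolis parameter at 69°S:
f = 2Ω sin φ = 2 × 7.29×10⁻⁵ × sin 69° = 1.36×10⁻⁴ s⁻¹
In the Southern Hemisphere f is negative: f = −1.36×10⁻⁴ s⁻¹.
Component geostrophic relations (x east, y north):
u_g = −(1/(fρ)) ∂P/∂y,  v_g = (1/(fρ)) ∂P/∂x
u_g = −(−3.4×10⁻³)/(−1.36×10⁻⁴ × 1.18) = −21.2 m/s;  v_g = (0.73×10⁻³)/(−1.36×10⁻⁴ × 1.18) = −4.54 m/s
|V_g| = √(u_g² + v_g²) = 21.7 m/s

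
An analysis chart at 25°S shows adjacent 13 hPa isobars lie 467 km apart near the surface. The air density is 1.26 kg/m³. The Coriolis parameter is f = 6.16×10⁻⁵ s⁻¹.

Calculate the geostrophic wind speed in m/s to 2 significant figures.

Pressure gradient: |∂P/∂n| = 1300 Pa / 467000 m = 2.78×10⁻³ Pa/m
Geostrophic balance (pressure-gradient force = Coriolis force):
V_g = (1/(fρ)) |∂P/∂n| = 2.78×10⁻³ / (6.16×10⁻⁵ × 1.26) = 35.9 m/s

36 m/s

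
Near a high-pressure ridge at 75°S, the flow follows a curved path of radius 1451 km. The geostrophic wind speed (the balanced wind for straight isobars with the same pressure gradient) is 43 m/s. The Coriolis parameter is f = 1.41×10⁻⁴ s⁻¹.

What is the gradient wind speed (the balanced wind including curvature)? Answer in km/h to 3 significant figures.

221 km/h

Around a high, pressure-gradient force acts outward with centrifugal, so Coriolis balances both:
fV = (1/ρ)|∂P/∂n| + V²/R  →  V² − fR·V + fR·V_g = 0
With fR = 1.41×10⁻⁴ × 1451×10³ m = 205 m/s:
V = [fR − √((fR)² − 4 fR V_g)]/2 = [205 − √(205² − 4×205×43)]/2 = 61.5 m/s
Supergeostrophic (V > V_g = 43 m/s), as expected around a high.
Converting: 61.5 m/s × 3.6 = 221 km/h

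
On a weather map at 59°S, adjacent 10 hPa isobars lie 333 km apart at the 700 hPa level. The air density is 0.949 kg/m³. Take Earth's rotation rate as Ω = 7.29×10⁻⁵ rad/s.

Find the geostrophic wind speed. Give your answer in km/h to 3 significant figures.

91.2 km/h

Coriolis parameter at 59°S:
f = 2Ω sin φ = 2 × 7.29×10⁻⁵ × sin 59° = 1.25×10⁻⁴ s⁻¹
Pressure gradient: |∂P/∂n| = 1000 Pa / 333000 m = 3.00×10⁻³ Pa/m
Geostrophic balance (pressure-gradient force = Coriolis force):
V_g = (1/(fρ)) |∂P/∂n| = 3.00×10⁻³ / (1.25×10⁻⁴ × 0.949) = 25.3 m/s
Converting: 25.3 m/s × 3.6 = 91.2 km/h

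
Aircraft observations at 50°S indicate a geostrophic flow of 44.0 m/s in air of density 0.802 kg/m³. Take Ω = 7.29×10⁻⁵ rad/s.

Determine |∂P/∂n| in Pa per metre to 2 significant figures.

Coriolis parameter at 50°S:
f = 2Ω sin φ = 2 × 7.29×10⁻⁵ × sin 50° = 1.12×10⁻⁴ s⁻¹
Geostrophic balance rearranged: |∂P/∂n| = f ρ V_g
|∂P/∂n| = 1.12×10⁻⁴ × 0.802 × 44.0 = 3.94×10⁻³ Pa/m

3.9×10⁻³ Pa/m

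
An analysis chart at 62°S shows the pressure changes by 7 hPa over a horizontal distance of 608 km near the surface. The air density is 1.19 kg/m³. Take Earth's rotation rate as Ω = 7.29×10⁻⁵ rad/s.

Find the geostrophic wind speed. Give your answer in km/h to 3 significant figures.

27.1 km/h

Coriolis parameter at 62°S:
f = 2Ω sin φ = 2 × 7.29×10⁻⁵ × sin 62° = 1.29×10⁻⁴ s⁻¹
Pressure gradient: |∂P/∂n| = 700 Pa / 608000 m = 1.15×10⁻³ Pa/m
Geostrophic balance (pressure-gradient force = Coriolis force):
V_g = (1/(fρ)) |∂P/∂n| = 1.15×10⁻³ / (1.29×10⁻⁴ × 1.19) = 7.52 m/s
Converting: 7.52 m/s × 3.6 = 27.1 km/h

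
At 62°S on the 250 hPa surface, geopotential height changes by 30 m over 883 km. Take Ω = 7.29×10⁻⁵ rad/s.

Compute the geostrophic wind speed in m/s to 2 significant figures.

2.6 m/s

Coriolis parameter at 62°S:
f = 2Ω sin φ = 2 × 7.29×10⁻⁵ × sin 62° = 1.29×10⁻⁴ s⁻¹
Height gradient: |∂Z/∂n| = 30 m / 883000 m = 3.40×10⁻⁵
On a pressure surface, geostrophic balance gives V_g = (g/f)|∂Z/∂n|:
V_g = 9.81 × 3.40×10⁻⁵ / 1.29×10⁻⁴ = 2.59 m/s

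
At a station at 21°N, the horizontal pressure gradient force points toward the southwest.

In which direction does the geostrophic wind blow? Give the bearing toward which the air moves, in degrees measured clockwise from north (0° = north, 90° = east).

315°

The pressure-gradient force points toward the southwest (bearing 225°).
Geostrophic balance: in the Northern Hemisphere the Coriolis force deflects motion to the right, so the geostrophic wind blows 90° to the right of the pressure-gradient force (low pressure on the left).
Rotating 225° by 90° clockwise gives 315° — the wind blows toward the northwest.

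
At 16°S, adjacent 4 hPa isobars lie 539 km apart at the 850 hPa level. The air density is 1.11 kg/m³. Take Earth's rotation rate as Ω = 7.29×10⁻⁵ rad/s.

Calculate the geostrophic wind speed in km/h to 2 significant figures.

Coriolis parameter at 16°S:
f = 2Ω sin φ = 2 × 7.29×10⁻⁵ × sin 16° = 4.02×10⁻⁵ s⁻¹
Pressure gradient: |∂P/∂n| = 400 Pa / 539000 m = 7.42×10⁻⁴ Pa/m
Geostrophic balance (pressure-gradient force = Coriolis force):
V_g = (1/(fρ)) |∂P/∂n| = 7.42×10⁻⁴ / (4.02×10⁻⁵ × 1.11) = 16.6 m/s
Converting: 16.6 m/s × 3.6 = 60 km/h

60 km/h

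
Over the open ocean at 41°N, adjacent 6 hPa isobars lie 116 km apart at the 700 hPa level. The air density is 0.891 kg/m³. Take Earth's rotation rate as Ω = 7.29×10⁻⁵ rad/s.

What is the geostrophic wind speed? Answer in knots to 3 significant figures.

Coriolis parameter at 41°N:
f = 2Ω sin φ = 2 × 7.29×10⁻⁵ × sin 41° = 9.57×10⁻⁵ s⁻¹
Pressure gradient: |∂P/∂n| = 600 Pa / 116000 m = 5.17×10⁻³ Pa/m
Geostrophic balance (pressure-gradient force = Coriolis force):
V_g = (1/(fρ)) |∂P/∂n| = 5.17×10⁻³ / (9.57×10⁻⁵ × 0.891) = 60.7 m/s
Converting: 60.7 m/s × 1.944 = 118 knots

118 knots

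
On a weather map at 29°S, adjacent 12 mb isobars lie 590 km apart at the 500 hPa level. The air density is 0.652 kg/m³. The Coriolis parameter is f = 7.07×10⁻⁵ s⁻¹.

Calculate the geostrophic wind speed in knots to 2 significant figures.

Pressure gradient: |∂P/∂n| = 1200 Pa / 590000 m = 2.03×10⁻³ Pa/m
Geostrophic balance (pressure-gradient force = Coriolis force):
V_g = (1/(fρ)) |∂P/∂n| = 2.03×10⁻³ / (7.07×10⁻⁵ × 0.652) = 44.1 m/s
Converting: 44.1 m/s × 1.944 = 86 knots

86 knots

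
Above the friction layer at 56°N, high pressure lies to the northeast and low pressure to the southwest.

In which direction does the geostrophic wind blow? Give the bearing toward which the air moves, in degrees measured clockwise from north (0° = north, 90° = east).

The pressure-gradient force points toward the southwest (bearing 225°).
Geostrophic balance: in the Northern Hemisphere the Coriolis force deflects motion to the right, so the geostrophic wind blows 90° to the right of the pressure-gradient force (low pressure on the left).
Rotating 225° by 90° clockwise gives 315° — the wind blows toward the northwest.

315°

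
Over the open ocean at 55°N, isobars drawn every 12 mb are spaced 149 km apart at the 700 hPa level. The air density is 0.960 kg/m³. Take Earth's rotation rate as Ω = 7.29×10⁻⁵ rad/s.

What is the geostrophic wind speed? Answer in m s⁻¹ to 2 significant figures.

Coriolis parameter at 55°N:
f = 2Ω sin φ = 2 × 7.29×10⁻⁵ × sin 55° = 1.19×10⁻⁴ s⁻¹
Pressure gradient: |∂P/∂n| = 1200 Pa / 149000 m = 8.05×10⁻³ Pa/m
Geostrophic balance (pressure-gradient force = Coriolis force):
V_g = (1/(fρ)) |∂P/∂n| = 8.05×10⁻³ / (1.19×10⁻⁴ × 0.960) = 70.2 m/s

70 m s⁻¹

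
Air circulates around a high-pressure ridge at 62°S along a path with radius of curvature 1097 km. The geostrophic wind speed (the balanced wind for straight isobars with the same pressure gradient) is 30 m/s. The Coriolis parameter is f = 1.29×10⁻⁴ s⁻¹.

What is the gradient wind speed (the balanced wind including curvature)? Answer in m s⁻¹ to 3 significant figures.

43.2 m s⁻¹

Around a high, pressure-gradient force acts outward with centrifugal, so Coriolis balances both:
fV = (1/ρ)|∂P/∂n| + V²/R  →  V² − fR·V + fR·V_g = 0
With fR = 1.29×10⁻⁴ × 1097×10³ m = 142 m/s:
V = [fR − √((fR)² − 4 fR V_g)]/2 = [142 − √(142² − 4×142×30)]/2 = 43.2 m/s
Supergeostrophic (V > V_g = 30 m/s), as expected around a high.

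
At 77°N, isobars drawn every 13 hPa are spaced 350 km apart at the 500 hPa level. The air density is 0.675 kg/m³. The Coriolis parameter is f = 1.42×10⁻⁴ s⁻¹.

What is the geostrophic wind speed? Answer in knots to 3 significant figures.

75.3 knots

Pressure gradient: |∂P/∂n| = 1300 Pa / 350000 m = 3.71×10⁻³ Pa/m
Geostrophic balance (pressure-gradient force = Coriolis force):
V_g = (1/(fρ)) |∂P/∂n| = 3.71×10⁻³ / (1.42×10⁻⁴ × 0.675) = 38.8 m/s
Converting: 38.8 m/s × 1.944 = 75.3 knots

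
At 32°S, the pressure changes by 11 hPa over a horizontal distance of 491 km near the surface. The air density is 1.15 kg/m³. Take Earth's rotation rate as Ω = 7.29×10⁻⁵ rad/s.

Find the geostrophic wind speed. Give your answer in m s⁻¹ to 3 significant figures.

25.2 m s⁻¹

Coriolis parameter at 32°S:
f = 2Ω sin φ = 2 × 7.29×10⁻⁵ × sin 32° = 7.73×10⁻⁵ s⁻¹
Pressure gradient: |∂P/∂n| = 1100 Pa / 491000 m = 2.24×10⁻³ Pa/m
Geostrophic balance (pressure-gradient force = Coriolis force):
V_g = (1/(fρ)) |∂P/∂n| = 2.24×10⁻³ / (7.73×10⁻⁵ × 1.15) = 25.2 m/s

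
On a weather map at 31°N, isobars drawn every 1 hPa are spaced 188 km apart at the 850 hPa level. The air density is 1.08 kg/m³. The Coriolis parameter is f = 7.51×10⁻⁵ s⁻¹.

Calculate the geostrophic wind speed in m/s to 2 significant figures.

Pressure gradient: |∂P/∂n| = 100 Pa / 188000 m = 5.32×10⁻⁴ Pa/m
Geostrophic balance (pressure-gradient force = Coriolis force):
V_g = (1/(fρ)) |∂P/∂n| = 5.32×10⁻⁴ / (7.51×10⁻⁵ × 1.08) = 6.56 m/s

6.6 m/s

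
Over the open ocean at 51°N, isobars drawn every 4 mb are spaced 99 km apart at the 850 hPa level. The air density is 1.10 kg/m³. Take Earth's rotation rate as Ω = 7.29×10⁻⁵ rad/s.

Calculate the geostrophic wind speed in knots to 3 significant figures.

Coriolis parameter at 51°N:
f = 2Ω sin φ = 2 × 7.29×10⁻⁵ × sin 51° = 1.13×10⁻⁴ s⁻¹
Pressure gradient: |∂P/∂n| = 400 Pa / 99000 m = 4.04×10⁻³ Pa/m
Geostrophic balance (pressure-gradient force = Coriolis force):
V_g = (1/(fρ)) |∂P/∂n| = 4.04×10⁻³ / (1.13×10⁻⁴ × 1.10) = 32.4 m/s
Converting: 32.4 m/s × 1.944 = 63.0 knots

63.0 knots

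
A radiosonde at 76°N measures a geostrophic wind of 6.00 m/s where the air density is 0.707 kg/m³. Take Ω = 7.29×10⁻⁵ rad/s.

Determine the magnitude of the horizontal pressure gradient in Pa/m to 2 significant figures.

6.0×10⁻⁴ Pa/m

Coriolis parameter at 76°N:
f = 2Ω sin φ = 2 × 7.29×10⁻⁵ × sin 76° = 1.41×10⁻⁴ s⁻¹
Geostrophic balance rearranged: |∂P/∂n| = f ρ V_g
|∂P/∂n| = 1.41×10⁻⁴ × 0.707 × 6.00 = 6.00×10⁻⁴ Pa/m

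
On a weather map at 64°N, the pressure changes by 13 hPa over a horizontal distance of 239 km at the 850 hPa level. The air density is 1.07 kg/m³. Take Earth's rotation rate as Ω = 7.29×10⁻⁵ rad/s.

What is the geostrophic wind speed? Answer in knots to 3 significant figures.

75.4 knots

Coriolis parameter at 64°N:
f = 2Ω sin φ = 2 × 7.29×10⁻⁵ × sin 64° = 1.31×10⁻⁴ s⁻¹
Pressure gradient: |∂P/∂n| = 1300 Pa / 239000 m = 5.44×10⁻³ Pa/m
Geostrophic balance (pressure-gradient force = Coriolis force):
V_g = (1/(fρ)) |∂P/∂n| = 5.44×10⁻³ / (1.31×10⁻⁴ × 1.07) = 38.8 m/s
Converting: 38.8 m/s × 1.944 = 75.4 knots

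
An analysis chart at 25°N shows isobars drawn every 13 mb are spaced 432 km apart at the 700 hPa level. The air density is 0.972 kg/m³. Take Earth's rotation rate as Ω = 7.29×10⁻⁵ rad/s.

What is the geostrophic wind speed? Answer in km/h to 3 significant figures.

181 km/h

Coriolis parameter at 25°N:
f = 2Ω sin φ = 2 × 7.29×10⁻⁵ × sin 25° = 6.16×10⁻⁵ s⁻¹
Pressure gradient: |∂P/∂n| = 1300 Pa / 432000 m = 3.01×10⁻³ Pa/m
Geostrophic balance (pressure-gradient force = Coriolis force):
V_g = (1/(fρ)) |∂P/∂n| = 3.01×10⁻³ / (6.16×10⁻⁵ × 0.972) = 50.2 m/s
Converting: 50.2 m/s × 3.6 = 181 km/h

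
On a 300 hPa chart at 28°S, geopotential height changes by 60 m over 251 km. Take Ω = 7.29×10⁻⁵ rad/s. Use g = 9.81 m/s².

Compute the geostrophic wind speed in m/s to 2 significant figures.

Coriolis parameter at 28°S:
f = 2Ω sin φ = 2 × 7.29×10⁻⁵ × sin 28° = 6.84×10⁻⁵ s⁻¹
Height gradient: |∂Z/∂n| = 60 m / 251000 m = 2.39×10⁻⁴
On a pressure surface, geostrophic balance gives V_g = (g/f)|∂Z/∂n|:
V_g = 9.81 × 2.39×10⁻⁴ / 6.84×10⁻⁵ = 34.3 m/s

34 m/s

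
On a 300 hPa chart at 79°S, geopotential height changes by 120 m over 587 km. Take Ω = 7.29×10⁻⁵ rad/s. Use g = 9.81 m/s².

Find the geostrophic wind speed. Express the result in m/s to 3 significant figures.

Coriolis parameter at 79°S:
f = 2Ω sin φ = 2 × 7.29×10⁻⁵ × sin 79° = 1.43×10⁻⁴ s⁻¹
Height gradient: |∂Z/∂n| = 120 m / 587000 m = 2.04×10⁻⁴
On a pressure surface, geostrophic balance gives V_g = (g/f)|∂Z/∂n|:
V_g = 9.81 × 2.04×10⁻⁴ / 1.43×10⁻⁴ = 14.0 m/s

14.0 m/s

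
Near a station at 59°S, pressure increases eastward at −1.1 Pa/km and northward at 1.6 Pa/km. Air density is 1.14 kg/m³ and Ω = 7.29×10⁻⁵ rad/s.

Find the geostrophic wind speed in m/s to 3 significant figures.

Coriolis parameter at 59°S:
f = 2Ω sin φ = 2 × 7.29×10⁻⁵ × sin 59° = 1.25×10⁻⁴ s⁻¹
In the Southern Hemisphere f is negative: f = −1.25×10⁻⁴ s⁻¹.
Component geostrophic relations (x east, y north):
u_g = −(1/(fρ)) ∂P/∂y,  v_g = (1/(fρ)) ∂P/∂x
u_g = −(1.6×10⁻³)/(−1.25×10⁻⁴ × 1.14) = 11.2 m/s;  v_g = (−1.1×10⁻³)/(−1.25×10⁻⁴ × 1.14) = 7.72 m/s
|V_g| = √(u_g² + v_g²) = 13.6 m/s

13.6 m/s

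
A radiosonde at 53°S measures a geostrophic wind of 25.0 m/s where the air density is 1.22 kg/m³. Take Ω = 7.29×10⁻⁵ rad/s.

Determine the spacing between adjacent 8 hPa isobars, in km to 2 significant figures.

230 km

Coriolis parameter at 53°S:
f = 2Ω sin φ = 2 × 7.29×10⁻⁵ × sin 53° = 1.16×10⁻⁴ s⁻¹
Geostrophic balance rearranged: |∂P/∂n| = f ρ V_g
|∂P/∂n| = 1.16×10⁻⁴ × 1.22 × 25.0 = 3.55×10⁻³ Pa/m
Isobar spacing: Δn = ΔP/|∂P/∂n| = 800 Pa / 3.55×10⁻³ Pa/m = 225260 m ≈ 230 km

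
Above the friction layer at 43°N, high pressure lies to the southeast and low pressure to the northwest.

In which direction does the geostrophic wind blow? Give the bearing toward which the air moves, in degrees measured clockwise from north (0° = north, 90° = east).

The pressure-gradient force points toward the northwest (bearing 315°).
Geostrophic balance: in the Northern Hemisphere the Coriolis force deflects motion to the right, so the geostrophic wind blows 90° to the right of the pressure-gradient force (low pressure on the left).
Rotating 315° by 90° clockwise gives 045° — the wind blows toward the northeast.

045°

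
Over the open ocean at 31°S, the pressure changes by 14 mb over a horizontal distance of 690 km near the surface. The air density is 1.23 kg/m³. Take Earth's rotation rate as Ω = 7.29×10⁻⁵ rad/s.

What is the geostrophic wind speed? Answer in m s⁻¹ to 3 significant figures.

Coriolis parameter at 31°S:
f = 2Ω sin φ = 2 × 7.29×10⁻⁵ × sin 31° = 7.51×10⁻⁵ s⁻¹
Pressure gradient: |∂P/∂n| = 1400 Pa / 690000 m = 2.03×10⁻³ Pa/m
Geostrophic balance (pressure-gradient force = Coriolis force):
V_g = (1/(fρ)) |∂P/∂n| = 2.03×10⁻³ / (7.51×10⁻⁵ × 1.23) = 22.0 m/s

22.0 m s⁻¹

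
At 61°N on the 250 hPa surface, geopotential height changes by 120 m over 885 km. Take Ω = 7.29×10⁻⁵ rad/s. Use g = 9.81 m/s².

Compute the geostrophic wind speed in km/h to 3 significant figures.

Coriolis parameter at 61°N:
f = 2Ω sin φ = 2 × 7.29×10⁻⁵ × sin 61° = 1.28×10⁻⁴ s⁻¹
Height gradient: |∂Z/∂n| = 120 m / 885000 m = 1.36×10⁻⁴
On a pressure surface, geostrophic balance gives V_g = (g/f)|∂Z/∂n|:
V_g = 9.81 × 1.36×10⁻⁴ / 1.28×10⁻⁴ = 10.4 m/s
Converting: 10.4 m/s × 3.6 = 37.6 km/h

37.6 km/h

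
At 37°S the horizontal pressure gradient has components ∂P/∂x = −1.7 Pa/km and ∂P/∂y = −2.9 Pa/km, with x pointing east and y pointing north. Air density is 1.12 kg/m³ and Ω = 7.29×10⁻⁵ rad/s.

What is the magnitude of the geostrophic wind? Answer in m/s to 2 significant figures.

Coriolis parameter at 37°S:
f = 2Ω sin φ = 2 × 7.29×10⁻⁵ × sin 37° = 8.77×10⁻⁵ s⁻¹
In the Southern Hemisphere f is negative: f = −8.77×10⁻⁵ s⁻¹.
Component geostrophic relations (x east, y north):
u_g = −(1/(fρ)) ∂P/∂y,  v_g = (1/(fρ)) ∂P/∂x
u_g = −(−2.9×10⁻³)/(−8.77×10⁻⁵ × 1.12) = −29.5 m/s;  v_g = (−1.7×10⁻³)/(−8.77×10⁻⁵ × 1.12) = 17.3 m/s
|V_g| = √(u_g² + v_g²) = 34.2 m/s

34 m/s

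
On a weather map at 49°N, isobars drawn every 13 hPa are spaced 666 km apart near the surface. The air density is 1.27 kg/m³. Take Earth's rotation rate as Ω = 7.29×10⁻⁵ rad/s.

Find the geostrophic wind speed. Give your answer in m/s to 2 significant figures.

Coriolis parameter at 49°N:
f = 2Ω sin φ = 2 × 7.29×10⁻⁵ × sin 49° = 1.10×10⁻⁴ s⁻¹
Pressure gradient: |∂P/∂n| = 1300 Pa / 666000 m = 1.95×10⁻³ Pa/m
Geostrophic balance (pressure-gradient force = Coriolis force):
V_g = (1/(fρ)) |∂P/∂n| = 1.95×10⁻³ / (1.10×10⁻⁴ × 1.27) = 14.0 m/s

14 m/s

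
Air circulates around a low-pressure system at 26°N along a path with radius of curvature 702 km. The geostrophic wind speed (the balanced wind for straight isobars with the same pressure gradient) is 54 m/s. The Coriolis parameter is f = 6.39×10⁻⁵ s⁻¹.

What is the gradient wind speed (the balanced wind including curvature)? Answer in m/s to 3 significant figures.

31.7 m/s

Around a low, centrifugal force acts outward with Coriolis, so pressure-gradient force balances both:
(1/ρ)|∂P/∂n| = fV + V²/R  →  V² + fR·V − fR·V_g = 0
With fR = 6.39×10⁻⁵ × 702×10³ m = 44.9 m/s:
V = [−fR + √((fR)² + 4 fR V_g)]/2 = [−44.9 + √(44.9² + 4×44.9×54)]/2 = 31.7 m/s
Subgeostrophic (V < V_g = 54 m/s), as expected around a low.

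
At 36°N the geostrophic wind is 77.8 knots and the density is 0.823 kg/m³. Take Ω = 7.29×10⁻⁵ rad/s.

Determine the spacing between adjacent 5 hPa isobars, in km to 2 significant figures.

Coriolis parameter at 36°N:
f = 2Ω sin φ = 2 × 7.29×10⁻⁵ × sin 36° = 8.57×10⁻⁵ s⁻¹
Wind speed in SI: 77.8 knots = 40.0 m/s
Geostrophic balance rearranged: |∂P/∂n| = f ρ V_g
|∂P/∂n| = 8.57×10⁻⁵ × 0.823 × 40.0 = 2.82×10⁻³ Pa/m
Isobar spacing: Δn = ΔP/|∂P/∂n| = 500 Pa / 2.82×10⁻³ Pa/m = 177124 m ≈ 180 km

180 km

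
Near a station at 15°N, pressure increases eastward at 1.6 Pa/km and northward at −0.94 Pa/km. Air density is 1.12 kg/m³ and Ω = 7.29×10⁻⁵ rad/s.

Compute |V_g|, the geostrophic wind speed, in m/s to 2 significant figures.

Coriolis parameter at 15°N:
f = 2Ω sin φ = 2 × 7.29×10⁻⁵ × sin 15° = 3.77×10⁻⁵ s⁻¹
Component geostrophic relations (x east, y north):
u_g = −(1/(fρ)) ∂P/∂y,  v_g = (1/(fρ)) ∂P/∂x
u_g = −(−0.94×10⁻³)/(3.77×10⁻⁵ × 1.12) = 22.2 m/s;  v_g = (1.6×10⁻³)/(3.77×10⁻⁵ × 1.12) = 37.9 m/s
|V_g| = √(u_g² + v_g²) = 43.9 m/s

44 m/s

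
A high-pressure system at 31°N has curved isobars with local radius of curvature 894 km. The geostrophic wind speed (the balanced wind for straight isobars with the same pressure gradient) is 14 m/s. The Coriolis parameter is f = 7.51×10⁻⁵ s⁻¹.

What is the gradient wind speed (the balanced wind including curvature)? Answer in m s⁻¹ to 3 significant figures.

19.9 m s⁻¹

Around a high, pressure-gradient force acts outward with centrifugal, so Coriolis balances both:
fV = (1/ρ)|∂P/∂n| + V²/R  →  V² − fR·V + fR·V_g = 0
With fR = 7.51×10⁻⁵ × 894×10³ m = 67.1 m/s:
V = [fR − √((fR)² − 4 fR V_g)]/2 = [67.1 − √(67.1² − 4×67.1×14)]/2 = 19.9 m/s
Supergeostrophic (V > V_g = 14 m/s), as expected around a high.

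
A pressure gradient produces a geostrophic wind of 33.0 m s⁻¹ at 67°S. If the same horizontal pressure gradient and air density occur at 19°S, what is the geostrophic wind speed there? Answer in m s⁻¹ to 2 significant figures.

With the same pressure gradient and density, V_g ∝ 1/f ∝ 1/sin φ.
V₂ = V₁ · sin φ₁ / sin φ₂ = 33.0 × sin 67° / sin 19°
V₂ = 33.0 × 0.9205/0.3256 = 93 m s⁻¹

93 m s⁻¹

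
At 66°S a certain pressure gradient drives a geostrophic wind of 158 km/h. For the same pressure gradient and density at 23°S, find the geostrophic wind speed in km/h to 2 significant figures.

With the same pressure gradient and density, V_g ∝ 1/f ∝ 1/sin φ.
V₂ = V₁ · sin φ₁ / sin φ₂ = 158 × sin 66° / sin 23°
V₂ = 158 × 0.9135/0.3907 = 370 km/h

370 km/h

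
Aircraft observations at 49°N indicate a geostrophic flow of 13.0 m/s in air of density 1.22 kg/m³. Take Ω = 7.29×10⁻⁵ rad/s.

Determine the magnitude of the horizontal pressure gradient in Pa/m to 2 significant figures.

Coriolis parameter at 49°N:
f = 2Ω sin φ = 2 × 7.29×10⁻⁵ × sin 49° = 1.10×10⁻⁴ s⁻¹
Geostrophic balance rearranged: |∂P/∂n| = f ρ V_g
|∂P/∂n| = 1.10×10⁻⁴ × 1.22 × 13.0 = 1.75×10⁻³ Pa/m

1.7×10⁻³ Pa/m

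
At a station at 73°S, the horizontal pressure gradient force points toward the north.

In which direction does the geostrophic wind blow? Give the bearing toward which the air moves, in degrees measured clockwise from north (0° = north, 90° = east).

270°

The pressure-gradient force points toward the north (bearing 000°).
Geostrophic balance: in the Southern Hemisphere the Coriolis force deflects motion to the left, so the geostrophic wind blows 90° to the left of the pressure-gradient force (low pressure on the right).
Rotating 000° by 90° counterclockwise gives 270° — the wind blows toward the west.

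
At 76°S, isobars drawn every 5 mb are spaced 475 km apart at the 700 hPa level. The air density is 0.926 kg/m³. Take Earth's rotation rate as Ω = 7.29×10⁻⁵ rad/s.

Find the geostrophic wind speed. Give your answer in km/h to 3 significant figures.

Coriolis parameter at 76°S:
f = 2Ω sin φ = 2 × 7.29×10⁻⁵ × sin 76° = 1.41×10⁻⁴ s⁻¹
Pressure gradient: |∂P/∂n| = 500 Pa / 475000 m = 1.05×10⁻³ Pa/m
Geostrophic balance (pressure-gradient force = Coriolis force):
V_g = (1/(fρ)) |∂P/∂n| = 1.05×10⁻³ / (1.41×10⁻⁴ × 0.926) = 8.04 m/s
Converting: 8.04 m/s × 3.6 = 28.9 km/h

28.9 km/h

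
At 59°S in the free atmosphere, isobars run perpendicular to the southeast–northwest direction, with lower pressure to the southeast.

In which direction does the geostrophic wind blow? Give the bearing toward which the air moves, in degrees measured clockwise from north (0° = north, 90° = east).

The pressure-gradient force points toward the southeast (bearing 135°).
Geostrophic balance: in the Southern Hemisphere the Coriolis force deflects motion to the left, so the geostrophic wind blows 90° to the left of the pressure-gradient force (low pressure on the right).
Rotating 135° by 90° counterclockwise gives 045° — the wind blows toward the northeast.

045°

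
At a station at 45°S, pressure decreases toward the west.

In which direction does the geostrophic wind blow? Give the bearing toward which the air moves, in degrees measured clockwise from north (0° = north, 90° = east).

The pressure-gradient force points toward the west (bearing 270°).
Geostrophic balance: in the Southern Hemisphere the Coriolis force deflects motion to the left, so the geostrophic wind blows 90° to the left of the pressure-gradient force (low pressure on the right).
Rotating 270° by 90° counterclockwise gives 180° — the wind blows toward the south.

180°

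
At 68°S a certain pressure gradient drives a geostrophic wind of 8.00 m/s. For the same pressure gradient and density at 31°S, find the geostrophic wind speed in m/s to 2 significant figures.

14 m/s

With the same pressure gradient and density, V_g ∝ 1/f ∝ 1/sin φ.
V₂ = V₁ · sin φ₁ / sin φ₂ = 8.00 × sin 68° / sin 31°
V₂ = 8.00 × 0.9272/0.5150 = 14 m/s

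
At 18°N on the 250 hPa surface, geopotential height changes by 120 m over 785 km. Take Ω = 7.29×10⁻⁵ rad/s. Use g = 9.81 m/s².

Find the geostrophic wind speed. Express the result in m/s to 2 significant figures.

Coriolis parameter at 18°N:
f = 2Ω sin φ = 2 × 7.29×10⁻⁵ × sin 18° = 4.51×10⁻⁵ s⁻¹
Height gradient: |∂Z/∂n| = 120 m / 785000 m = 1.53×10⁻⁴
On a pressure surface, geostrophic balance gives V_g = (g/f)|∂Z/∂n|:
V_g = 9.81 × 1.53×10⁻⁴ / 4.51×10⁻⁵ = 33.3 m/s

33 m/s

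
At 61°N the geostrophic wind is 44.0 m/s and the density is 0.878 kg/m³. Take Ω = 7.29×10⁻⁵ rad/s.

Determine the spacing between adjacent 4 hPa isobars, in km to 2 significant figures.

Coriolis parameter at 61°N:
f = 2Ω sin φ = 2 × 7.29×10⁻⁵ × sin 61° = 1.28×10⁻⁴ s⁻¹
Geostrophic balance rearranged: |∂P/∂n| = f ρ V_g
|∂P/∂n| = 1.28×10⁻⁴ × 0.878 × 44.0 = 4.93×10⁻³ Pa/m
Isobar spacing: Δn = ΔP/|∂P/∂n| = 400 Pa / 4.93×10⁻³ Pa/m = 81196 m ≈ 81 km

81 km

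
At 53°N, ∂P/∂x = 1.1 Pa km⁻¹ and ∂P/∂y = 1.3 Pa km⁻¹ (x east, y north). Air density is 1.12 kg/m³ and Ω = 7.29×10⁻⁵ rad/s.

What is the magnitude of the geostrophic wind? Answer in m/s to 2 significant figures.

Coriolis parameter at 53°N:
f = 2Ω sin φ = 2 × 7.29×10⁻⁵ × sin 53° = 1.16×10⁻⁴ s⁻¹
Component geostrophic relations (x east, y north):
u_g = −(1/(fρ)) ∂P/∂y,  v_g = (1/(fρ)) ∂P/∂x
u_g = −(1.3×10⁻³)/(1.16×10⁻⁴ × 1.12) = −9.97 m/s;  v_g = (1.1×10⁻³)/(1.16×10⁻⁴ × 1.12) = 8.43 m/s
|V_g| = √(u_g² + v_g²) = 13.1 m/s

13 m/s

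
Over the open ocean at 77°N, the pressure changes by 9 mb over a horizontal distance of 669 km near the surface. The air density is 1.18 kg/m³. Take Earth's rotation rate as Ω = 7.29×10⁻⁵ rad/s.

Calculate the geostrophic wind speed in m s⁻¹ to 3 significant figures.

8.03 m s⁻¹

Coriolis parameter at 77°N:
f = 2Ω sin φ = 2 × 7.29×10⁻⁵ × sin 77° = 1.42×10⁻⁴ s⁻¹
Pressure gradient: |∂P/∂n| = 900 Pa / 669000 m = 1.35×10⁻³ Pa/m
Geostrophic balance (pressure-gradient force = Coriolis force):
V_g = (1/(fρ)) |∂P/∂n| = 1.35×10⁻³ / (1.42×10⁻⁴ × 1.18) = 8.03 m/s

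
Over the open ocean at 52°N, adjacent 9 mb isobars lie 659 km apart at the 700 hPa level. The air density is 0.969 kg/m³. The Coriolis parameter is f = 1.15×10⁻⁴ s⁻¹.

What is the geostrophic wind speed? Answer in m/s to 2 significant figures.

Pressure gradient: |∂P/∂n| = 900 Pa / 659000 m = 1.37×10⁻³ Pa/m
Geostrophic balance (pressure-gradient force = Coriolis force):
V_g = (1/(fρ)) |∂P/∂n| = 1.37×10⁻³ / (1.15×10⁻⁴ × 0.969) = 12.3 m/s

12 m/s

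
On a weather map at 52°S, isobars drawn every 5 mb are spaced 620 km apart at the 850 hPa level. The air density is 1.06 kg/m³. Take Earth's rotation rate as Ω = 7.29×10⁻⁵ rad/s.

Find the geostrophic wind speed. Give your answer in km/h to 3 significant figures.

23.8 km/h

Coriolis parameter at 52°S:
f = 2Ω sin φ = 2 × 7.29×10⁻⁵ × sin 52° = 1.15×10⁻⁴ s⁻¹
Pressure gradient: |∂P/∂n| = 500 Pa / 620000 m = 8.06×10⁻⁴ Pa/m
Geostrophic balance (pressure-gradient force = Coriolis force):
V_g = (1/(fρ)) |∂P/∂n| = 8.06×10⁻⁴ / (1.15×10⁻⁴ × 1.06) = 6.62 m/s
Converting: 6.62 m/s × 3.6 = 23.8 km/h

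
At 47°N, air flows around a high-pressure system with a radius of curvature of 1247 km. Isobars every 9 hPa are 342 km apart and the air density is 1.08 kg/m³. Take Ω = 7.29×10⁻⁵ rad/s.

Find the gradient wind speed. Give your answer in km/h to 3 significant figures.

106 km/h

Coriolis parameter at 47°N:
f = 2Ω sin φ = 2 × 7.29×10⁻⁵ × sin 47° = 1.07×10⁻⁴ s⁻¹
Pressure gradient: |∂P/∂n| = 900 Pa / 342000 m = 2.63×10⁻³ Pa/m
Geostrophic speed: V_g = |∂P/∂n|/(fρ) = 2.63×10⁻³/(1.07×10⁻⁴ × 1.08) = 22.9 m/s
Around a high, pressure-gradient force acts outward with centrifugal, so Coriolis balances both:
fV = (1/ρ)|∂P/∂n| + V²/R  →  V² − fR·V + fR·V_g = 0
With fR = 1.07×10⁻⁴ × 1247×10³ m = 133 m/s:
V = [fR − √((fR)² − 4 fR V_g)]/2 = [133 − √(133² − 4×133×22.9)]/2 = 29.3 m/s
Supergeostrophic (V > V_g = 22.9 m/s), as expected around a high.
Converting: 29.3 m/s × 3.6 = 106 km/h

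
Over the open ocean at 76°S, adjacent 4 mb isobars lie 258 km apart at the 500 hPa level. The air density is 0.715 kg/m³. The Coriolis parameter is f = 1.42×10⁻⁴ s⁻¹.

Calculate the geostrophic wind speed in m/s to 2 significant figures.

15 m/s

Pressure gradient: |∂P/∂n| = 400 Pa / 258000 m = 1.55×10⁻³ Pa/m
Geostrophic balance (pressure-gradient force = Coriolis force):
V_g = (1/(fρ)) |∂P/∂n| = 1.55×10⁻³ / (1.42×10⁻⁴ × 0.715) = 15.3 m/s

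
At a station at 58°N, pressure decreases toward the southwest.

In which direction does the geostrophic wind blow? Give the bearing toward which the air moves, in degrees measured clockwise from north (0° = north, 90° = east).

315°

The pressure-gradient force points toward the southwest (bearing 225°).
Geostrophic balance: in the Northern Hemisphere the Coriolis force deflects motion to the right, so the geostrophic wind blows 90° to the right of the pressure-gradient force (low pressure on the left).
Rotating 225° by 90° clockwise gives 315° — the wind blows toward the northwest.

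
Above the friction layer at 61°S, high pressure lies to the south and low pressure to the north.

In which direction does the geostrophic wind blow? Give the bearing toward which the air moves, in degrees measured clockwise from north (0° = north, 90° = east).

The pressure-gradient force points toward the north (bearing 000°).
Geostrophic balance: in the Southern Hemisphere the Coriolis force deflects motion to the left, so the geostrophic wind blows 90° to the left of the pressure-gradient force (low pressure on the right).
Rotating 000° by 90° counterclockwise gives 270° — the wind blows toward the west.

270°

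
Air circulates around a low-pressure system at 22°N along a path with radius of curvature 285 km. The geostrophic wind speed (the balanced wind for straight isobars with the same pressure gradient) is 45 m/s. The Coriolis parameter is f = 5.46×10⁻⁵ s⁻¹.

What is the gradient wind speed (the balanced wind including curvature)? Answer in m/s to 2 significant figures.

20 m/s

Around a low, centrifugal force acts outward with Coriolis, so pressure-gradient force balances both:
(1/ρ)|∂P/∂n| = fV + V²/R  →  V² + fR·V − fR·V_g = 0
With fR = 5.46×10⁻⁵ × 285×10³ m = 15.6 m/s:
V = [−fR + √((fR)² + 4 fR V_g)]/2 = [−15.6 + √(15.6² + 4×15.6×45)]/2 = 19.8 m/s
Subgeostrophic (V < V_g = 45 m/s), as expected around a low.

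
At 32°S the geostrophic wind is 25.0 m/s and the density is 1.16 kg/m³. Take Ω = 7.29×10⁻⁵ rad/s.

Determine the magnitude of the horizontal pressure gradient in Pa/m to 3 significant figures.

Coriolis parameter at 32°S:
f = 2Ω sin φ = 2 × 7.29×10⁻⁵ × sin 32° = 7.73×10⁻⁵ s⁻¹
Geostrophic balance rearranged: |∂P/∂n| = f ρ V_g
|∂P/∂n| = 7.73×10⁻⁵ × 1.16 × 25.0 = 2.24×10⁻³ Pa/m

2.24×10⁻³ Pa/m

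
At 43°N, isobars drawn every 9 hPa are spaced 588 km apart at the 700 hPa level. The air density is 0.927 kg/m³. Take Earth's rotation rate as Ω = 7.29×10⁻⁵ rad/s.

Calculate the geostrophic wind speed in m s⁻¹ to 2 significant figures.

Coriolis parameter at 43°N:
f = 2Ω sin φ = 2 × 7.29×10⁻⁵ × sin 43° = 9.94×10⁻⁵ s⁻¹
Pressure gradient: |∂P/∂n| = 900 Pa / 588000 m = 1.53×10⁻³ Pa/m
Geostrophic balance (pressure-gradient force = Coriolis force):
V_g = (1/(fρ)) |∂P/∂n| = 1.53×10⁻³ / (9.94×10⁻⁵ × 0.927) = 16.6 m/s

17 m s⁻¹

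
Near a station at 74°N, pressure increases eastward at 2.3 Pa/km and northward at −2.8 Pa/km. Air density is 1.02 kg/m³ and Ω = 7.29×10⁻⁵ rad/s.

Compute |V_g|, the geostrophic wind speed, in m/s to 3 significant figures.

25.3 m/s

Coriolis parameter at 74°N:
f = 2Ω sin φ = 2 × 7.29×10⁻⁵ × sin 74° = 1.40×10⁻⁴ s⁻¹
Component geostrophic relations (x east, y north):
u_g = −(1/(fρ)) ∂P/∂y,  v_g = (1/(fρ)) ∂P/∂x
u_g = −(−2.8×10⁻³)/(1.40×10⁻⁴ × 1.02) = 19.6 m/s;  v_g = (2.3×10⁻³)/(1.40×10⁻⁴ × 1.02) = 16.1 m/s
|V_g| = √(u_g² + v_g²) = 25.3 m/s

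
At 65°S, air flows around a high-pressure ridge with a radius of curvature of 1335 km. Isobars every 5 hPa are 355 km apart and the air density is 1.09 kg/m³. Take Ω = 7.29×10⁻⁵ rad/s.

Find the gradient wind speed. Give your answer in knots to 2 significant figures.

Coriolis parameter at 65°S:
f = 2Ω sin φ = 2 × 7.29×10⁻⁵ × sin 65° = 1.32×10⁻⁴ s⁻¹
Pressure gradient: |∂P/∂n| = 500 Pa / 355000 m = 1.41×10⁻³ Pa/m
Geostrophic speed: V_g = |∂P/∂n|/(fρ) = 1.41×10⁻³/(1.32×10⁻⁴ × 1.09) = 9.78 m/s
Around a high, pressure-gradient force acts outward with centrifugal, so Coriolis balances both:
fV = (1/ρ)|∂P/∂n| + V²/R  →  V² − fR·V + fR·V_g = 0
With fR = 1.32×10⁻⁴ × 1335×10³ m = 176 m/s:
V = [fR − √((fR)² − 4 fR V_g)]/2 = [176 − √(176² − 4×176×9.78)]/2 = 10.4 m/s
Supergeostrophic (V > V_g = 9.78 m/s), as expected around a high.
Converting: 10.4 m/s × 1.944 = 20 knots

20 knots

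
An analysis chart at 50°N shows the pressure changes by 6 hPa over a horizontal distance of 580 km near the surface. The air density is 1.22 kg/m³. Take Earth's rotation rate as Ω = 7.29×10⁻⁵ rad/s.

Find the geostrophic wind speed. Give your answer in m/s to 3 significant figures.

Coriolis parameter at 50°N:
f = 2Ω sin φ = 2 × 7.29×10⁻⁵ × sin 50° = 1.12×10⁻⁴ s⁻¹
Pressure gradient: |∂P/∂n| = 600 Pa / 580000 m = 1.03×10⁻³ Pa/m
Geostrophic balance (pressure-gradient force = Coriolis force):
V_g = (1/(fρ)) |∂P/∂n| = 1.03×10⁻³ / (1.12×10⁻⁴ × 1.22) = 7.59 m/s

7.59 m/s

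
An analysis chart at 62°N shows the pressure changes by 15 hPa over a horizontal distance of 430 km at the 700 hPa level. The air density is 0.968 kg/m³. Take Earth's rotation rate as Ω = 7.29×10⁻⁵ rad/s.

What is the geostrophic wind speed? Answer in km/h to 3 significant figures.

Coriolis parameter at 62°N:
f = 2Ω sin φ = 2 × 7.29×10⁻⁵ × sin 62° = 1.29×10⁻⁴ s⁻¹
Pressure gradient: |∂P/∂n| = 1500 Pa / 430000 m = 3.49×10⁻³ Pa/m
Geostrophic balance (pressure-gradient force = Coriolis force):
V_g = (1/(fρ)) |∂P/∂n| = 3.49×10⁻³ / (1.29×10⁻⁴ × 0.968) = 28.0 m/s
Converting: 28.0 m/s × 3.6 = 101 km/h

101 km/h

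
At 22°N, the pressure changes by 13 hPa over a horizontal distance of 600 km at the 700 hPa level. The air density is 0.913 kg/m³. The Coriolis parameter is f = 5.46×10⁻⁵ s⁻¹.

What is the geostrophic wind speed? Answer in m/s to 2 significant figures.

43 m/s

Pressure gradient: |∂P/∂n| = 1300 Pa / 600000 m = 2.17×10⁻³ Pa/m
Geostrophic balance (pressure-gradient force = Coriolis force):
V_g = (1/(fρ)) |∂P/∂n| = 2.17×10⁻³ / (5.46×10⁻⁵ × 0.913) = 43.5 m/s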